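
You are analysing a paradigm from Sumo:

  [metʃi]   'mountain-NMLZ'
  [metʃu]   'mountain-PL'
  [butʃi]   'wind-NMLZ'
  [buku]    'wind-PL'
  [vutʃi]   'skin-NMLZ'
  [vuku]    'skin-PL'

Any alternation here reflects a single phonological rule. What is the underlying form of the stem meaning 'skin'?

/vuk/

The root 'skin' surfaces as [vutʃi] and [vuku], with a stem-final [tʃ] ~ [k] alternation.
The stem 'mountain' ([metʃi], [metʃu]) shows [tʃ] unchanged in both environments, so [tʃ] cannot be basic with [k] derived before the PL suffix.
The alternation reflects palatalization before a front vowel: /k/ becomes palato-alveolar [tʃ] before a front vowel. /k/ is underlying.
So 'skin' = /vuk/.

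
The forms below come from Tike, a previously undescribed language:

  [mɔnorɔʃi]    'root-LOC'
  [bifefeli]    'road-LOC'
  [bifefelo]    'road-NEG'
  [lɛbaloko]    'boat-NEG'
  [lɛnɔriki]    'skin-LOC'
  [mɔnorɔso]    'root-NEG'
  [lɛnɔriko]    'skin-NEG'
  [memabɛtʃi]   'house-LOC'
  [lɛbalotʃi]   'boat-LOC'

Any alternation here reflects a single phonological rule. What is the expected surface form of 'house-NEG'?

[memabɛko]

'boat' shows [k] ~ [tʃ] at the end of the stem ([lɛbaloko] vs [lɛbalotʃi]).
The stem 'skin' ([lɛnɔriko], [lɛnɔriki]) shows [k] unchanged in both environments, so [k] cannot be basic with [tʃ] derived before the LOC suffix.
Therefore /tʃ/ is basic and [k] is derived by depalatalization (palato-alveolar /tʃ/ and /ʃ/ become [k] and [s] when no front vowel follows).
From [memabɛtʃi] the stem 'house' is /memabɛtʃ/; when no front vowel follows this yields [memabɛko].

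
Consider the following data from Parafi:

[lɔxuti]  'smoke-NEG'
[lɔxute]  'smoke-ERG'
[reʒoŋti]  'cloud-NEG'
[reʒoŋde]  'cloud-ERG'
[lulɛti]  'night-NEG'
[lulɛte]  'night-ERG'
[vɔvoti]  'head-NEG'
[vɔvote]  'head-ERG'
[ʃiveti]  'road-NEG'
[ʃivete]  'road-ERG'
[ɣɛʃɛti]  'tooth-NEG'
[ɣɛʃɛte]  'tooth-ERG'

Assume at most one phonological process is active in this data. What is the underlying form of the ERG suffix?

/-de/

The ERG suffix surfaces as [-de] and [-te], depending on the final segment of the stem.
By contrast the NEG suffix keeps its initial [t] throughout — that segment must be underlying.
So the underlying form is /-de/, and voiced stops become voiceless after a vowel.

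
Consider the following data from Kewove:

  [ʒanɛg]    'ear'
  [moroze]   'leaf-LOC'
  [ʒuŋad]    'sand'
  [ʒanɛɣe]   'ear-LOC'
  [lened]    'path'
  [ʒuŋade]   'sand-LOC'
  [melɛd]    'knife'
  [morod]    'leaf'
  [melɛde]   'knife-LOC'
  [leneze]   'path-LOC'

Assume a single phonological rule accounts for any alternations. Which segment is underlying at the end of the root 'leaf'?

'leaf' shows [d] ~ [z] at the end of the stem ([morod] vs [moroze]).
But 'sand' keeps [d] in both environments ([ʒuŋad], [ʒuŋade]), so there is no rule changing /d/ to [z] before the LOC suffix.
So /z/ is underlying, and a rule of word-final hardening — voiced fricatives become stops word-finally — gives [d].

/z/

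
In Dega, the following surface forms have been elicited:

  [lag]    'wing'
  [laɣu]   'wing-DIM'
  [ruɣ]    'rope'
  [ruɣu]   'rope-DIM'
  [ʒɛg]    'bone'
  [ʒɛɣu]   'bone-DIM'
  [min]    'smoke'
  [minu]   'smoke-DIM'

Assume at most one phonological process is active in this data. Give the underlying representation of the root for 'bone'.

In [ʒɛg] and [ʒɛɣu] the final segment of 'bone' alternates: [g] ~ [ɣ].
Compare 'rope', with invariant [ɣ] in [ruɣ] and [ruɣu]: an analysis with underlying /ɣ/ and a rule producing [g] in isolation would wrongly predict alternation here too.
The underlying segment must be /g/; voiced stops become fricatives between vowels, yielding [ɣ] there.

/ʒɛg/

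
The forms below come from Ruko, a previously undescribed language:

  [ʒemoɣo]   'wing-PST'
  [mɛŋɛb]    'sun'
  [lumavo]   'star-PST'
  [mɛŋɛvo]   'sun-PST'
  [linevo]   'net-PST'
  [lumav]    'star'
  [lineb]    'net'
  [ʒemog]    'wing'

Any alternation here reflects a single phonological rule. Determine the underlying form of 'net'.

In [linevo] and [lineb] the final segment of 'net' alternates: [v] ~ [b].
If /v/ were underlying and a rule turned it into [b] in isolation, 'star' would also alternate; but it has [v] in both [lumavo] and [lumav].
The alternation reflects intervocalic spirantization: voiced stops become fricatives between vowels. /b/ is underlying.
Hence 'net' is /lineb/ underlyingly.

/lineb/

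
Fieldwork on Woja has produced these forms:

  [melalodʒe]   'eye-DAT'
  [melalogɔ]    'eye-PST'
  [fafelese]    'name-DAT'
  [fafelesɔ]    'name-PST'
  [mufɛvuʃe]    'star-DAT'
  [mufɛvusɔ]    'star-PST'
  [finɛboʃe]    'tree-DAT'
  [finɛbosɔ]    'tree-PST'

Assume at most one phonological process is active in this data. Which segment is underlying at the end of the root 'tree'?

/ʃ/

In [finɛboʃe] and [finɛbosɔ] the final segment of 'tree' alternates: [ʃ] ~ [s].
If /s/ were underlying and a rule turned it into [ʃ] before the DAT suffix, 'name' would also alternate; but it has [s] in both [fafelese] and [fafelesɔ].
So /ʃ/ is underlying, and a rule of depalatalization — palato-alveolar /dʒ/ and /ʃ/ become [g] and [s] when no front vowel follows — gives [s].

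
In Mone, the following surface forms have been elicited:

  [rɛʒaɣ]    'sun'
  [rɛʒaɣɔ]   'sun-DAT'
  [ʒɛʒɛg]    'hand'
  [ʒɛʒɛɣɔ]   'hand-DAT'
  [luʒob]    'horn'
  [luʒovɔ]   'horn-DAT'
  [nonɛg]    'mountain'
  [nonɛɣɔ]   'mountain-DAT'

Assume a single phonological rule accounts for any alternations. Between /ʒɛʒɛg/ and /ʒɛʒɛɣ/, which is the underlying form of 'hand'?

The stem for 'hand' ends in [g] in [ʒɛʒɛg] but [ɣ] in [ʒɛʒɛɣɔ].
Compare 'sun', with invariant [ɣ] in [rɛʒaɣ] and [rɛʒaɣɔ]: an analysis with underlying /ɣ/ and a rule producing [g] in isolation would wrongly predict alternation here too.
The alternation reflects intervocalic spirantization: voiced stops become fricatives between vowels. /g/ is underlying.

/ʒɛʒɛg/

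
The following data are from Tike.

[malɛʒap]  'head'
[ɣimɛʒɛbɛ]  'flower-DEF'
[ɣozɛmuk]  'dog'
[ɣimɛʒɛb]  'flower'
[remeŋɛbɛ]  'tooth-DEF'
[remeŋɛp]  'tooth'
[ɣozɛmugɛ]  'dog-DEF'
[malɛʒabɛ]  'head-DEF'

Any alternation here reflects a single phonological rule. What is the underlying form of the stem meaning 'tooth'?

/remeŋɛp/

'tooth' shows [p] ~ [b] at the end of the stem ([remeŋɛp] vs [remeŋɛbɛ]).
But 'flower' keeps [b] in both environments ([ɣimɛʒɛb], [ɣimɛʒɛbɛ]), so there is no rule changing /b/ to [p] in isolation.
So /p/ is underlying, and a rule of intervocalic voicing — voiceless stops become voiced between vowels — gives [b].
Hence 'tooth' is /remeŋɛp/ underlyingly.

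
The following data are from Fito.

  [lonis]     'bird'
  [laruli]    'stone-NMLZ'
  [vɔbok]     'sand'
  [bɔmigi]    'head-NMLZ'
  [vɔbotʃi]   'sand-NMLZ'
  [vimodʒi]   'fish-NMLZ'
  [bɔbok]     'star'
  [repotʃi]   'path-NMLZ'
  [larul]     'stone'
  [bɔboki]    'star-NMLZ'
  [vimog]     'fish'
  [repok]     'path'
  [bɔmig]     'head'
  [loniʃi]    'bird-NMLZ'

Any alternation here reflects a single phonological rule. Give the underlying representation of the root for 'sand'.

'sand' shows [k] ~ [tʃ] at the end of the stem ([vɔbok] vs [vɔbotʃi]).
If /k/ were underlying and a rule turned it into [tʃ] before the NMLZ suffix, 'star' would also alternate; but it has [k] in both [bɔbok] and [bɔboki].
The underlying segment must be /tʃ/; palato-alveolar /tʃ/, /dʒ/ and /ʃ/ become [k], [g] and [s] when no front vowel follows, yielding [k] there.
So 'sand' = /vɔbotʃ/.

/vɔbotʃ/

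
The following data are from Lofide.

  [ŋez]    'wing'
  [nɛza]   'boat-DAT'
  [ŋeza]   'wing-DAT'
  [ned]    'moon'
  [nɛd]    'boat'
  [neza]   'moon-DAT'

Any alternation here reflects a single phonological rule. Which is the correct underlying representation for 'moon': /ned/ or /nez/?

/ned/

The root 'moon' surfaces as [ned] and [neza], with a stem-final [d] ~ [z] alternation.
But 'wing' keeps [z] in both environments ([ŋez], [ŋeza]), so there is no rule changing /z/ to [d] in isolation.
The underlying segment must be /d/; voiced stops become fricatives between vowels, yielding [z] there.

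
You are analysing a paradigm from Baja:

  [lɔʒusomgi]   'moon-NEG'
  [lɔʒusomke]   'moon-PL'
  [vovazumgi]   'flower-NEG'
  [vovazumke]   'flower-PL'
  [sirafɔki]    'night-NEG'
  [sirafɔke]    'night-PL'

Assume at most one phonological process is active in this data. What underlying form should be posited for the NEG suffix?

The NEG suffix surfaces as [-gi] and [-ki], depending on the final segment of the stem.
The PL suffix, which begins with [k], is invariant after every stem; so [k] is not altered by any rule here.
So the underlying form is /-gi/, and voiced stops become voiceless after a vowel.

/-gi/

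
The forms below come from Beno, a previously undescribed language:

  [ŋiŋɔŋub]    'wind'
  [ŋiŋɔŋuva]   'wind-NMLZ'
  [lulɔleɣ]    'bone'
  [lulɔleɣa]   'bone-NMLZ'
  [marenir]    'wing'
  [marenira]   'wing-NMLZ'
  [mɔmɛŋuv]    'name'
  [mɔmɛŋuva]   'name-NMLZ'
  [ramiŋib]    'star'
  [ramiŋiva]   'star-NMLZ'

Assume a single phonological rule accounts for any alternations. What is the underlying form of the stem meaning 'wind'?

/ŋiŋɔŋub/

In [ŋiŋɔŋub] and [ŋiŋɔŋuva] the final segment of 'wind' alternates: [b] ~ [v].
If /v/ were underlying and a rule turned it into [b] in isolation, 'name' would also alternate; but it has [v] in both [mɔmɛŋuv] and [mɔmɛŋuva].
Therefore /b/ is basic and [v] is derived by intervocalic spirantization (voiced stops become fricatives between vowels).
So 'wind' = /ŋiŋɔŋub/.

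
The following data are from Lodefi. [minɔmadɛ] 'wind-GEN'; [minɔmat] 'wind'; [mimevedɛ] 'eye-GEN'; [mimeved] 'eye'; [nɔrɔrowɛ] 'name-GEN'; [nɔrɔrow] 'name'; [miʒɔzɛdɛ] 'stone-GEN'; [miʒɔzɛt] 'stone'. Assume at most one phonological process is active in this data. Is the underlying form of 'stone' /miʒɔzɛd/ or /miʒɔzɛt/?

In [miʒɔzɛdɛ] and [miʒɔzɛt] the final segment of 'stone' alternates: [d] ~ [t].
Compare 'eye', with invariant [d] in [mimevedɛ] and [mimeved]: an analysis with underlying /d/ and a rule producing [t] in isolation would wrongly predict alternation here too.
The underlying segment must be /t/; voiceless stops become voiced between vowels, yielding [d] there.

/miʒɔzɛt/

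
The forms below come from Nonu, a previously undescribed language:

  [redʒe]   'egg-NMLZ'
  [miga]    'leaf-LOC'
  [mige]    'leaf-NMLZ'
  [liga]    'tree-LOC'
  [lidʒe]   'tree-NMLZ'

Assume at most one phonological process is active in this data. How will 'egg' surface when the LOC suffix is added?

In [liga] and [lidʒe] the final segment of 'tree' alternates: [g] ~ [dʒ].
Compare 'leaf', with invariant [g] in [miga] and [mige]: an analysis with underlying /g/ and a rule producing [dʒ] before the NMLZ suffix would wrongly predict alternation here too.
The underlying segment must be /dʒ/; palato-alveolar /dʒ/ becomes [g] when no front vowel follows, yielding [g] there.
The one attested form of 'egg', [redʒe], shows underlying /redʒ/. Applying the same rule when no front vowel follows gives [rega].

[rega]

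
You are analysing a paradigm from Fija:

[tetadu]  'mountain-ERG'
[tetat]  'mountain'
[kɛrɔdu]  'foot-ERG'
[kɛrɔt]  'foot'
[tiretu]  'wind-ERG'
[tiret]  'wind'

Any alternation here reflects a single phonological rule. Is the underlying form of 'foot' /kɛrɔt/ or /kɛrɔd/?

The stem for 'foot' ends in [d] in [kɛrɔdu] but [t] in [kɛrɔt].
But 'wind' keeps [t] in both environments ([tiretu], [tiret]), so there is no rule changing /t/ to [d] before the ERG suffix.
The underlying segment must be /d/; voiced obstruents become voiceless word-finally, yielding [t] there.

/kɛrɔd/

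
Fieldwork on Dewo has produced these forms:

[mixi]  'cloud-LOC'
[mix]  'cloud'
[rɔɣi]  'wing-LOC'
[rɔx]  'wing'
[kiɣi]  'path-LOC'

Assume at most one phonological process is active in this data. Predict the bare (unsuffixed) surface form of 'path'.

In [rɔɣi] and [rɔx] the final segment of 'wing' alternates: [ɣ] ~ [x].
The stem 'cloud' ([mixi], [mix]) shows [x] unchanged in both environments, so [x] cannot be basic with [ɣ] derived before the LOC suffix.
The alternation reflects word-final obstruent devoicing: voiced obstruents become voiceless word-finally. /ɣ/ is underlying.
The one attested form of 'path', [kiɣi], shows underlying /kiɣ/. Applying the same rule word-finally gives [kix].

[kix]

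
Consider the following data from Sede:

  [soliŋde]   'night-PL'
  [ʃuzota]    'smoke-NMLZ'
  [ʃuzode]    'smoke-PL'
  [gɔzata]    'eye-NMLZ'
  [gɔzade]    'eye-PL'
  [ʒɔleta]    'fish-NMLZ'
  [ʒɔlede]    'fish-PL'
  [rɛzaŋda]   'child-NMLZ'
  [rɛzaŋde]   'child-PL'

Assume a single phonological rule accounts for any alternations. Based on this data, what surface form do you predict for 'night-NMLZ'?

The NMLZ suffix surfaces as [-da] and [-ta], depending on the final segment of the stem.
The PL suffix, which begins with [d], is invariant after every stem; so [d] is not altered by any rule here.
So the underlying form is /-ta/, and voiceless stops become voiced after a nasal.
After 'night', which ends in a nasal, the suffix surfaces as [-da], giving [soliŋda].

[soliŋda]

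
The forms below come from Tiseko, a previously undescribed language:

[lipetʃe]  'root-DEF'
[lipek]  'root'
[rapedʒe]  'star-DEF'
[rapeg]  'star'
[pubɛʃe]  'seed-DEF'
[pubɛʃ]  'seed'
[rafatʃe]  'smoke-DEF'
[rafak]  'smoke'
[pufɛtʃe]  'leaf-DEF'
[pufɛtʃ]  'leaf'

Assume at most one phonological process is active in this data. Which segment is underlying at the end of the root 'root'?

The root 'root' surfaces as [lipetʃe] and [lipek], with a stem-final [tʃ] ~ [k] alternation.
If /tʃ/ were underlying and a rule turned it into [k] in isolation, 'leaf' would also alternate; but it has [tʃ] in both [pufɛtʃe] and [pufɛtʃ].
The underlying segment must be /k/; /k/ and /g/ become palato-alveolar [tʃ] and [dʒ] before a front vowel, yielding [tʃ] there.

/k/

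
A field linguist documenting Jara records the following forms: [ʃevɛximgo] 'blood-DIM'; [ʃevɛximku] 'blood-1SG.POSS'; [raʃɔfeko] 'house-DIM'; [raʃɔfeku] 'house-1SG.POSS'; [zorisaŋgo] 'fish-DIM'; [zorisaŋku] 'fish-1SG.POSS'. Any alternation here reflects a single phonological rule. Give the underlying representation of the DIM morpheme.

/-go/

The DIM morpheme has two allomorphs, [-go] and [-ko].
By contrast the 1SG.POSS suffix keeps its initial [k] throughout — that segment must be underlying.
So the underlying form is /-go/, and voiced stops become voiceless after a vowel.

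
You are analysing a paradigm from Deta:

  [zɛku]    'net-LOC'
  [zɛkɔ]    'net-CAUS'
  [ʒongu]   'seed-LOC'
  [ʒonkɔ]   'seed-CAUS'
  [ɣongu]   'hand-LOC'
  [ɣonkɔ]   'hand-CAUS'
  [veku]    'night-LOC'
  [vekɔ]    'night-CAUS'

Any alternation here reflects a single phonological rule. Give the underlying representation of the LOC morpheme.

The LOC morpheme has two allomorphs, [-gu] and [-ku].
By contrast the CAUS suffix keeps its initial [k] throughout — that segment must be underlying.
So the underlying form is /-gu/, and voiced stops become voiceless after a vowel.

/-gu/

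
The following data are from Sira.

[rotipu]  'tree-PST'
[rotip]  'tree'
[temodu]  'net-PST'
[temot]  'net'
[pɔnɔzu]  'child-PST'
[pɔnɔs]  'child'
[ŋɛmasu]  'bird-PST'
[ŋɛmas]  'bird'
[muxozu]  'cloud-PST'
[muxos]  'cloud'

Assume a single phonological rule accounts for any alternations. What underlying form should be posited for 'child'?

/pɔnɔz/

The stem for 'child' ends in [z] in [pɔnɔzu] but [s] in [pɔnɔs].
If /s/ were underlying and a rule turned it into [z] before the PST suffix, 'bird' would also alternate; but it has [s] in both [ŋɛmasu] and [ŋɛmas].
The underlying segment must be /z/; voiced obstruents become voiceless word-finally, yielding [s] there.
Hence 'child' is /pɔnɔz/ underlyingly.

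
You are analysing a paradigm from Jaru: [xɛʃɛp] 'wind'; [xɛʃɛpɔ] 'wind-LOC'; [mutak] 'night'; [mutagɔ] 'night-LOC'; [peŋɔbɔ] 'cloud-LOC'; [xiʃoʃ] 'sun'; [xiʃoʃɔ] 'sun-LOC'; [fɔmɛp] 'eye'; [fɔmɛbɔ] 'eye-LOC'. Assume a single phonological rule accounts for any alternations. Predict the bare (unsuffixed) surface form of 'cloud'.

The stem for 'eye' ends in [p] in [fɔmɛp] but [b] in [fɔmɛbɔ].
Compare 'wind', with invariant [p] in [xɛʃɛp] and [xɛʃɛpɔ]: an analysis with underlying /p/ and a rule producing [b] before the LOC suffix would wrongly predict alternation here too.
The alternation reflects word-final obstruent devoicing: voiced obstruents become voiceless word-finally. /b/ is underlying.
From [peŋɔbɔ] the stem 'cloud' is /peŋɔb/; word-finally this yields [peŋɔp].

[peŋɔp]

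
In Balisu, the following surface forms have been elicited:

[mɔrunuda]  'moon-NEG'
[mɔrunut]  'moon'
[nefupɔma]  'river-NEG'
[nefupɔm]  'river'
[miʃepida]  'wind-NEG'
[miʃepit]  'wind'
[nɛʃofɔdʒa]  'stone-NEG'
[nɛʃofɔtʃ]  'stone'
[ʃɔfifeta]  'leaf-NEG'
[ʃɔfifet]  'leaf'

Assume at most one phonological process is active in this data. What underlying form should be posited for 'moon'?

The stem for 'moon' ends in [d] in [mɔrunuda] but [t] in [mɔrunut].
But 'leaf' keeps [t] in both environments ([ʃɔfifeta], [ʃɔfifet]), so there is no rule changing /t/ to [d] before the NEG suffix.
The underlying segment must be /d/; voiced obstruents become voiceless word-finally, yielding [t] there.

/mɔrunud/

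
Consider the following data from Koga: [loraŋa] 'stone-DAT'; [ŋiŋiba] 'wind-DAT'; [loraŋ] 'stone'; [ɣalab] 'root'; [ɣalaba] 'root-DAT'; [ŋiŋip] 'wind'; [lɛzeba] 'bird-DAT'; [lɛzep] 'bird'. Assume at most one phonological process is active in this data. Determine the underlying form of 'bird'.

'bird' shows [p] ~ [b] at the end of the stem ([lɛzep] vs [lɛzeba]).
But 'root' keeps [b] in both environments ([ɣalab], [ɣalaba]), so there is no rule changing /b/ to [p] in isolation.
The underlying segment must be /p/; voiceless stops become voiced between vowels, yielding [b] there.
The underlying form of 'bird' is therefore /lɛzep/.

/lɛzep/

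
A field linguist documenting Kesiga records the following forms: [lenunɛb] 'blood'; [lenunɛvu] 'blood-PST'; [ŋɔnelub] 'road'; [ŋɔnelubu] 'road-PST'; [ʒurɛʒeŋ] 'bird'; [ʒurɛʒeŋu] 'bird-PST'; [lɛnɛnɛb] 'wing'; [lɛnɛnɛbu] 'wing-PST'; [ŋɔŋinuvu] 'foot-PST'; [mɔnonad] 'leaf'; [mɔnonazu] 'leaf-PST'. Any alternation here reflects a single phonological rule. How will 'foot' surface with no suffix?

In [lenunɛb] and [lenunɛvu] the final segment of 'blood' alternates: [b] ~ [v].
The stem 'road' ([ŋɔnelub], [ŋɔnelubu]) shows [b] unchanged in both environments, so [b] cannot be basic with [v] derived before the PST suffix.
The underlying segment must be /v/; voiced fricatives become stops word-finally, yielding [b] there.
The one attested form of 'foot', [ŋɔŋinuvu], shows underlying /ŋɔŋinuv/. Applying the same rule word-finally gives [ŋɔŋinub].

[ŋɔŋinub]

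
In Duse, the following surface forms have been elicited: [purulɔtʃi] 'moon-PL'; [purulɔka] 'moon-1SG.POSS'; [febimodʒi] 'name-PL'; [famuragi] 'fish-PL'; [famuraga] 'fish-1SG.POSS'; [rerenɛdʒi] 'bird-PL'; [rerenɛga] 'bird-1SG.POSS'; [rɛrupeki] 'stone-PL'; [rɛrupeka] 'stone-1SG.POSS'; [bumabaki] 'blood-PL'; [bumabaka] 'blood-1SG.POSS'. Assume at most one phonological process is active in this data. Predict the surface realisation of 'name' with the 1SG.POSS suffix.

[febimoga]

The stem for 'bird' ends in [dʒ] in [rerenɛdʒi] but [g] in [rerenɛga].
But 'fish' keeps [g] in both environments ([famuragi], [famuraga]), so there is no rule changing /g/ to [dʒ] before the PL suffix.
The underlying segment must be /dʒ/; palato-alveolar /tʃ/ and /dʒ/ become [k] and [g] when no front vowel follows, yielding [g] there.
From [febimodʒi] the stem 'name' is /febimodʒ/; when no front vowel follows this yields [febimoga].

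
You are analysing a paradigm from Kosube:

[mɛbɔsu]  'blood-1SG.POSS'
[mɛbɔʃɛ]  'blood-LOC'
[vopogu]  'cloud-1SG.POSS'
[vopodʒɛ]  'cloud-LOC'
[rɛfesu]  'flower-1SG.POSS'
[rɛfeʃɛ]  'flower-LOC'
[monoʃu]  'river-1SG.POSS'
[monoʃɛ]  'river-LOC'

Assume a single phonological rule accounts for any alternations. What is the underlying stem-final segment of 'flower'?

/s/

In [rɛfesu] and [rɛfeʃɛ] the final segment of 'flower' alternates: [s] ~ [ʃ].
The stem 'river' ([monoʃu], [monoʃɛ]) shows [ʃ] unchanged in both environments, so [ʃ] cannot be basic with [s] derived before the 1SG.POSS suffix.
The alternation reflects palatalization before a front vowel: /g/ and /s/ become palato-alveolar [dʒ] and [ʃ] before a front vowel. /s/ is underlying.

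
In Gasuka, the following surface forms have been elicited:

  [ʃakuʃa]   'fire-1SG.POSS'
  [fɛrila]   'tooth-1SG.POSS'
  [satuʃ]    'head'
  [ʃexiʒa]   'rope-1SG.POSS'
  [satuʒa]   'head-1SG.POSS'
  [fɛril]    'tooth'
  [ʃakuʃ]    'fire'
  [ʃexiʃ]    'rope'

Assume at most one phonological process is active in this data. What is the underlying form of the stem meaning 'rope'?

'rope' shows [ʃ] ~ [ʒ] at the end of the stem ([ʃexiʃ] vs [ʃexiʒa]).
If /ʃ/ were underlying and a rule turned it into [ʒ] before the 1SG.POSS suffix, 'fire' would also alternate; but it has [ʃ] in both [ʃakuʃ] and [ʃakuʃa].
So /ʒ/ is underlying, and a rule of word-final obstruent devoicing — voiced obstruents become voiceless word-finally — gives [ʃ].
Hence 'rope' is /ʃexiʒ/ underlyingly.

/ʃexiʒ/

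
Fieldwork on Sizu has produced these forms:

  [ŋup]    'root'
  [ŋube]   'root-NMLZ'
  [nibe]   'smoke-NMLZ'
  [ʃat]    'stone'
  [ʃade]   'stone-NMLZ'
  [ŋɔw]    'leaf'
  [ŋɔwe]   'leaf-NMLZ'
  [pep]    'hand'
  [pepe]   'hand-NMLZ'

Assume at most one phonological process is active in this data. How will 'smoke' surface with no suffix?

'root' shows [p] ~ [b] at the end of the stem ([ŋup] vs [ŋube]).
The stem 'hand' ([pep], [pepe]) shows [p] unchanged in both environments, so [p] cannot be basic with [b] derived before the NMLZ suffix.
The underlying segment must be /b/; voiced obstruents become voiceless word-finally, yielding [p] there.
From [nibe] the stem 'smoke' is /nib/; word-finally this yields [nip].

[nip]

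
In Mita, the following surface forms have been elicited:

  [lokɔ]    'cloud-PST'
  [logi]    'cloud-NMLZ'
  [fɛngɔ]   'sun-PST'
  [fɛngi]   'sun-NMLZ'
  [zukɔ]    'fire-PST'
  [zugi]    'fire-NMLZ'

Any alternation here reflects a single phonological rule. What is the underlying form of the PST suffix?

/-kɔ/

The PST morpheme has two allomorphs, [-gɔ] and [-kɔ].
By contrast the NMLZ suffix keeps its initial [g] throughout — that segment must be underlying.
So the underlying form is /-kɔ/, and voiceless stops become voiced after a nasal.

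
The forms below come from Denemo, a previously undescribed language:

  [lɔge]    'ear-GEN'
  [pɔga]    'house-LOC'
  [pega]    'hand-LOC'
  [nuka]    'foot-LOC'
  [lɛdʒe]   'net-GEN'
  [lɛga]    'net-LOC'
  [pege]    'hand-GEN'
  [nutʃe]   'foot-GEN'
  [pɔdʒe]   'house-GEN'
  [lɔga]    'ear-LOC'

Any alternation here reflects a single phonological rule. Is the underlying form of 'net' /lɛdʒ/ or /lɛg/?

'net' shows [dʒ] ~ [g] at the end of the stem ([lɛdʒe] vs [lɛga]).
If /g/ were underlying and a rule turned it into [dʒ] before the GEN suffix, 'ear' would also alternate; but it has [g] in both [lɔge] and [lɔga].
The underlying segment must be /dʒ/; palato-alveolar /tʃ/ and /dʒ/ become [k] and [g] when no front vowel follows, yielding [g] there.

/lɛdʒ/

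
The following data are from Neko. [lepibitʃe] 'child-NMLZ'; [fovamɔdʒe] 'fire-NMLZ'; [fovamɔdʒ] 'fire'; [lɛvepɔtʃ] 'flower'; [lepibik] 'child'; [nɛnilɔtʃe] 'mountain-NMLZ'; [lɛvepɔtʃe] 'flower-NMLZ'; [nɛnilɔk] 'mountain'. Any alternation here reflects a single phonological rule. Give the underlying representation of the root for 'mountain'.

The stem for 'mountain' ends in [k] in [nɛnilɔk] but [tʃ] in [nɛnilɔtʃe].
Compare 'flower', with invariant [tʃ] in [lɛvepɔtʃ] and [lɛvepɔtʃe]: an analysis with underlying /tʃ/ and a rule producing [k] in isolation would wrongly predict alternation here too.
Therefore /k/ is basic and [tʃ] is derived by palatalization before a front vowel (/k/ becomes palato-alveolar [tʃ] before a front vowel).

/nɛnilɔk/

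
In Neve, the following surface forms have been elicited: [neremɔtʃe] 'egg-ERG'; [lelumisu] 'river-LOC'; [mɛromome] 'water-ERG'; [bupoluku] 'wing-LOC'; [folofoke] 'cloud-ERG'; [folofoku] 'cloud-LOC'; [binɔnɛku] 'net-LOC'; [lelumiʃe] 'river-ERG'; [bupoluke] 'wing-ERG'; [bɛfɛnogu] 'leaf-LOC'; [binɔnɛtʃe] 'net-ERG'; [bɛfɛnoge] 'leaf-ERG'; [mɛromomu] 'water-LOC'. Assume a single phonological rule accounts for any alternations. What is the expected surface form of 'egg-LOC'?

[neremɔku]

In [binɔnɛku] and [binɔnɛtʃe] the final segment of 'net' alternates: [k] ~ [tʃ].
Compare 'cloud', with invariant [k] in [folofoku] and [folofoke]: an analysis with underlying /k/ and a rule producing [tʃ] before the ERG suffix would wrongly predict alternation here too.
Therefore /tʃ/ is basic and [k] is derived by depalatalization (palato-alveolar /tʃ/ and /ʃ/ become [k] and [s] when no front vowel follows).
The one attested form of 'egg', [neremɔtʃe], shows underlying /neremɔtʃ/. Applying the same rule when no front vowel follows gives [neremɔku].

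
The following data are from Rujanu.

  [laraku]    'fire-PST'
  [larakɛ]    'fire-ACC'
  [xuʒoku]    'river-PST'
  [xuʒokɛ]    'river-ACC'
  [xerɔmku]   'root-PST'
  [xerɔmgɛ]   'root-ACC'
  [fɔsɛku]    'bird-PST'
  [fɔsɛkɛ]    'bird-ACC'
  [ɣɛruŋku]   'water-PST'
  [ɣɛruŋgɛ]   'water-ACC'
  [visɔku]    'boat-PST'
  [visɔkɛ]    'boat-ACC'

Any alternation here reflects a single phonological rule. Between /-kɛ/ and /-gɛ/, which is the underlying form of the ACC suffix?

/-gɛ/

The ACC morpheme has two allomorphs, [-gɛ] and [-kɛ].
By contrast the PST suffix keeps its initial [k] throughout — that segment must be underlying.
So the underlying form is /-gɛ/, and voiced stops become voiceless after a vowel.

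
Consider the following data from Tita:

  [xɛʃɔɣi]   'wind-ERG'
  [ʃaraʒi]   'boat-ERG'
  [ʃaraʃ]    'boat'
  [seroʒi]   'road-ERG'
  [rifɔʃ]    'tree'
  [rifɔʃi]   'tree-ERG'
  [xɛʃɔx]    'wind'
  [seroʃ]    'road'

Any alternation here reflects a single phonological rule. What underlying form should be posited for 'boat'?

/ʃaraʒ/

'boat' shows [ʒ] ~ [ʃ] at the end of the stem ([ʃaraʒi] vs [ʃaraʃ]).
If /ʃ/ were underlying and a rule turned it into [ʒ] before the ERG suffix, 'tree' would also alternate; but it has [ʃ] in both [rifɔʃi] and [rifɔʃ].
The underlying segment must be /ʒ/; voiced obstruents become voiceless word-finally, yielding [ʃ] there.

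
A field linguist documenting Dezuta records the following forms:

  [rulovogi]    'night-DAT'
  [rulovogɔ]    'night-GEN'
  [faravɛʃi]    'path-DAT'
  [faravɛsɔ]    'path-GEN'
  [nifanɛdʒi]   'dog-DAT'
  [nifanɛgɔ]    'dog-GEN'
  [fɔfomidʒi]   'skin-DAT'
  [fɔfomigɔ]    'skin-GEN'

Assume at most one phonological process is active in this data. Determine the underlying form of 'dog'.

/nifanɛdʒ/

The stem for 'dog' ends in [dʒ] in [nifanɛdʒi] but [g] in [nifanɛgɔ].
But 'night' keeps [g] in both environments ([rulovogi], [rulovogɔ]), so there is no rule changing /g/ to [dʒ] before the DAT suffix.
So /dʒ/ is underlying, and a rule of depalatalization — palato-alveolar /dʒ/ and /ʃ/ become [g] and [s] when no front vowel follows — gives [g].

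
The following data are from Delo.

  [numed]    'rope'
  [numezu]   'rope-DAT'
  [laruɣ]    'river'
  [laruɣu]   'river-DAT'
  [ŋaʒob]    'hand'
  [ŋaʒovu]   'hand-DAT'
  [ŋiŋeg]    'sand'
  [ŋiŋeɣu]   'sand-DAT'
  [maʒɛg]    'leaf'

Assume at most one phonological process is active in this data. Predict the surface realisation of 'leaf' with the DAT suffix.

[maʒɛɣu]

In [ŋiŋeg] and [ŋiŋeɣu] the final segment of 'sand' alternates: [g] ~ [ɣ].
But 'river' keeps [ɣ] in both environments ([laruɣ], [laruɣu]), so there is no rule changing /ɣ/ to [g] in isolation.
So /g/ is underlying, and a rule of intervocalic spirantization — voiced stops become fricatives between vowels — gives [ɣ].
The one attested form of 'leaf', [maʒɛg], shows underlying /maʒɛg/. Applying the same rule between vowels gives [maʒɛɣu].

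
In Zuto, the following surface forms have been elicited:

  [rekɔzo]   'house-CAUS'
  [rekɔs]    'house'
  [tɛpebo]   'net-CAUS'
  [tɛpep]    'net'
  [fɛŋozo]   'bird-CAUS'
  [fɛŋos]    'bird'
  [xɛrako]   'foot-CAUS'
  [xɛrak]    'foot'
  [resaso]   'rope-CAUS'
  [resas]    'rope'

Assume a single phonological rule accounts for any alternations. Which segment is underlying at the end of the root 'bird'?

/z/

In [fɛŋozo] and [fɛŋos] the final segment of 'bird' alternates: [z] ~ [s].
The stem 'rope' ([resaso], [resas]) shows [s] unchanged in both environments, so [s] cannot be basic with [z] derived before the CAUS suffix.
The alternation reflects word-final obstruent devoicing: voiced obstruents become voiceless word-finally. /z/ is underlying.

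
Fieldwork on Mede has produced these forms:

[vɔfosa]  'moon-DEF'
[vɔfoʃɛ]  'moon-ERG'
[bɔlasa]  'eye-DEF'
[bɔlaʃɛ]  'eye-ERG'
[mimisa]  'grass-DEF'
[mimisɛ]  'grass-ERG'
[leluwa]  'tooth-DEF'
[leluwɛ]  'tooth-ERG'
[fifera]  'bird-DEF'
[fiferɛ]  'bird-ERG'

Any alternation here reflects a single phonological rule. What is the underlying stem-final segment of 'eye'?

/ʃ/

'eye' shows [s] ~ [ʃ] at the end of the stem ([bɔlasa] vs [bɔlaʃɛ]).
But 'grass' keeps [s] in both environments ([mimisa], [mimisɛ]), so there is no rule changing /s/ to [ʃ] before the ERG suffix.
The underlying segment must be /ʃ/; palato-alveolar /ʃ/ becomes [s] when no front vowel follows, yielding [s] there.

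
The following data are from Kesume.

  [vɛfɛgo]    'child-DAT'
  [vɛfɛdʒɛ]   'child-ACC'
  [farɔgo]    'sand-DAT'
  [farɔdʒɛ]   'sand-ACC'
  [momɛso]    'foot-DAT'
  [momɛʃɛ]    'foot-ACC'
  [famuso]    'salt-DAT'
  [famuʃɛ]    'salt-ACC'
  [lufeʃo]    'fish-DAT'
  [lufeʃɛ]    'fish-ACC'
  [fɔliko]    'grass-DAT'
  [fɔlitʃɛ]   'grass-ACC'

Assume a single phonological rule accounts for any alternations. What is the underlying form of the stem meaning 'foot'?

'foot' shows [s] ~ [ʃ] at the end of the stem ([momɛso] vs [momɛʃɛ]).
The stem 'fish' ([lufeʃo], [lufeʃɛ]) shows [ʃ] unchanged in both environments, so [ʃ] cannot be basic with [s] derived before the DAT suffix.
The underlying segment must be /s/; /k/, /g/ and /s/ become palato-alveolar [tʃ], [dʒ] and [ʃ] before a front vowel, yielding [ʃ] there.

/momɛs/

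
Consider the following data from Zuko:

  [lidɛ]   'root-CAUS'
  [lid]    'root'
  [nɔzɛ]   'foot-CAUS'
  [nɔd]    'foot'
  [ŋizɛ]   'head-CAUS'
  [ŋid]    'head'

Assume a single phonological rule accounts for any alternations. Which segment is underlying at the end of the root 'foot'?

/z/

The stem for 'foot' ends in [z] in [nɔzɛ] but [d] in [nɔd].
But 'root' keeps [d] in both environments ([lidɛ], [lid]), so there is no rule changing /d/ to [z] before the CAUS suffix.
The underlying segment must be /z/; voiced fricatives become stops word-finally, yielding [d] there.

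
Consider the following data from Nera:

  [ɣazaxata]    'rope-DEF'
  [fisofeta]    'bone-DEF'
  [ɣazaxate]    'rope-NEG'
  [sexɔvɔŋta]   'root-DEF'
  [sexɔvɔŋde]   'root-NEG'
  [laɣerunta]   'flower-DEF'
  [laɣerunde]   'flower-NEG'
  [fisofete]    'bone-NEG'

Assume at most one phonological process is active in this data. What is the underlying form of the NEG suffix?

The NEG morpheme has two allomorphs, [-de] and [-te].
The DEF suffix, which begins with [t], is invariant after every stem; so [t] is not altered by any rule here.
The NEG suffix is therefore /-de/ underlyingly, with post-vocalic devoicing: voiced stops become voiceless after a vowel.

/-de/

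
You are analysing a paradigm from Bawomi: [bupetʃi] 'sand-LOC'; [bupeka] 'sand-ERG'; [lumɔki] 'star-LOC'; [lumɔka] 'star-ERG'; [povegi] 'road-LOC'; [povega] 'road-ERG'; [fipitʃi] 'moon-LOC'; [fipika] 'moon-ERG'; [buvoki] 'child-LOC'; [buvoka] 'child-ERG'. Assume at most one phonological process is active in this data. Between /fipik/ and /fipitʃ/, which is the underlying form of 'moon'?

/fipitʃ/

In [fipitʃi] and [fipika] the final segment of 'moon' alternates: [tʃ] ~ [k].
But 'child' keeps [k] in both environments ([buvoki], [buvoka]), so there is no rule changing /k/ to [tʃ] before the LOC suffix.
Therefore /tʃ/ is basic and [k] is derived by depalatalization (palato-alveolar /tʃ/ becomes [k] when no front vowel follows).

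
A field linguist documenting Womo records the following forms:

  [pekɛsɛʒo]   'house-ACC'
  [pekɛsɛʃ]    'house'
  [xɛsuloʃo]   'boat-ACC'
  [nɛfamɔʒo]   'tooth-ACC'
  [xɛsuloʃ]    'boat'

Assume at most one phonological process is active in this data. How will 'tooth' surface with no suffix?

The root 'house' surfaces as [pekɛsɛʃ] and [pekɛsɛʒo], with a stem-final [ʃ] ~ [ʒ] alternation.
If /ʃ/ were underlying and a rule turned it into [ʒ] before the ACC suffix, 'boat' would also alternate; but it has [ʃ] in both [xɛsuloʃ] and [xɛsuloʃo].
The underlying segment must be /ʒ/; voiced obstruents become voiceless word-finally, yielding [ʃ] there.
From [nɛfamɔʒo] the stem 'tooth' is /nɛfamɔʒ/; word-finally this yields [nɛfamɔʃ].

[nɛfamɔʃ]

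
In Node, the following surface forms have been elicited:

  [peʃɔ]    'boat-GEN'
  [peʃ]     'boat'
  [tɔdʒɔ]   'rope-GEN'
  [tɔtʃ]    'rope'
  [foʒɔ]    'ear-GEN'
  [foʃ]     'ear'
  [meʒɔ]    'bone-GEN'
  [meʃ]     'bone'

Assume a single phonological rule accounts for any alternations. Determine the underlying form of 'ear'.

/foʒ/

The stem for 'ear' ends in [ʒ] in [foʒɔ] but [ʃ] in [foʃ].
Compare 'boat', with invariant [ʃ] in [peʃɔ] and [peʃ]: an analysis with underlying /ʃ/ and a rule producing [ʒ] before the GEN suffix would wrongly predict alternation here too.
Therefore /ʒ/ is basic and [ʃ] is derived by word-final obstruent devoicing (voiced obstruents become voiceless word-finally).
Hence 'ear' is /foʒ/ underlyingly.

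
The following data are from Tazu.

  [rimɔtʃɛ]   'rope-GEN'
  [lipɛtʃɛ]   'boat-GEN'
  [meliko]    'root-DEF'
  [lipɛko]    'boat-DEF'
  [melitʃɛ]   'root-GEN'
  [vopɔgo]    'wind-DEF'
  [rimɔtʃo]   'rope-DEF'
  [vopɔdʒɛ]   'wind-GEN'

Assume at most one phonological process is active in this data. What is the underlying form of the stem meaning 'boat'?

/lipɛk/

'boat' shows [k] ~ [tʃ] at the end of the stem ([lipɛko] vs [lipɛtʃɛ]).
But 'rope' keeps [tʃ] in both environments ([rimɔtʃo], [rimɔtʃɛ]), so there is no rule changing /tʃ/ to [k] before the DEF suffix.
So /k/ is underlying, and a rule of palatalization before a front vowel — /k/ and /g/ become palato-alveolar [tʃ] and [dʒ] before a front vowel — gives [tʃ].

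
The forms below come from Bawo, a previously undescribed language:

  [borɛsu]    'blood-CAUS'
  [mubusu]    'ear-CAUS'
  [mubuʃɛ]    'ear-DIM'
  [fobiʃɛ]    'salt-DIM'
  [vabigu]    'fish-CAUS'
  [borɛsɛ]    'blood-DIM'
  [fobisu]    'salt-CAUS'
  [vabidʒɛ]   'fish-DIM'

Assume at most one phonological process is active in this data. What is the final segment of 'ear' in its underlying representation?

/ʃ/

In [mubusu] and [mubuʃɛ] the final segment of 'ear' alternates: [s] ~ [ʃ].
But 'blood' keeps [s] in both environments ([borɛsu], [borɛsɛ]), so there is no rule changing /s/ to [ʃ] before the DIM suffix.
The alternation reflects depalatalization: palato-alveolar /dʒ/ and /ʃ/ become [g] and [s] when no front vowel follows. /ʃ/ is underlying.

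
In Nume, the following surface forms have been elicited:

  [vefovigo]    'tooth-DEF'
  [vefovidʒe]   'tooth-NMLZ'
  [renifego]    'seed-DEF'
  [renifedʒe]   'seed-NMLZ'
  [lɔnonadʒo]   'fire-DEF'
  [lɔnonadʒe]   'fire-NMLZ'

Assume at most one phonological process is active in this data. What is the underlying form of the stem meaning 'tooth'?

/vefovig/

The stem for 'tooth' ends in [g] in [vefovigo] but [dʒ] in [vefovidʒe].
If /dʒ/ were underlying and a rule turned it into [g] before the DEF suffix, 'fire' would also alternate; but it has [dʒ] in both [lɔnonadʒo] and [lɔnonadʒe].
Therefore /g/ is basic and [dʒ] is derived by palatalization before a front vowel (/g/ becomes palato-alveolar [dʒ] before a front vowel).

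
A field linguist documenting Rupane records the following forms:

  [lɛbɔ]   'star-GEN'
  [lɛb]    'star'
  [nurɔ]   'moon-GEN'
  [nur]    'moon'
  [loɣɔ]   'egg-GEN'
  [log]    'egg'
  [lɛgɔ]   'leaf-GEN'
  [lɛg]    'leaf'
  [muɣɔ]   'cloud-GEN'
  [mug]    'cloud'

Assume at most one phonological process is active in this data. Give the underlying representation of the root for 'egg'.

/loɣ/

'egg' shows [ɣ] ~ [g] at the end of the stem ([loɣɔ] vs [log]).
If /g/ were underlying and a rule turned it into [ɣ] before the GEN suffix, 'leaf' would also alternate; but it has [g] in both [lɛgɔ] and [lɛg].
So /ɣ/ is underlying, and a rule of word-final hardening — voiced fricatives become stops word-finally — gives [g].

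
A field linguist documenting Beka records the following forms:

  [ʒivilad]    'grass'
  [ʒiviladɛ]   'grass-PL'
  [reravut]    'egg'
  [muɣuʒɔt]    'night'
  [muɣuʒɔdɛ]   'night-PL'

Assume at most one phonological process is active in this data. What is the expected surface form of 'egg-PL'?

[reravudɛ]

'night' shows [t] ~ [d] at the end of the stem ([muɣuʒɔt] vs [muɣuʒɔdɛ]).
The stem 'grass' ([ʒivilad], [ʒiviladɛ]) shows [d] unchanged in both environments, so [d] cannot be basic with [t] derived in isolation.
The alternation reflects intervocalic voicing: voiceless stops become voiced between vowels. /t/ is underlying.
The one attested form of 'egg', [reravut], shows underlying /reravut/. Applying the same rule between vowels gives [reravudɛ].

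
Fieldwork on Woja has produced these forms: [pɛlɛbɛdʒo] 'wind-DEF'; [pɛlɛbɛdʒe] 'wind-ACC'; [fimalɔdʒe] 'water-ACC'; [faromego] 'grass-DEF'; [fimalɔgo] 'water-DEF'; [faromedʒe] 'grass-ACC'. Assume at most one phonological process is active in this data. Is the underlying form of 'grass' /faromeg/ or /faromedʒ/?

/faromeg/

In [faromego] and [faromedʒe] the final segment of 'grass' alternates: [g] ~ [dʒ].
The stem 'wind' ([pɛlɛbɛdʒo], [pɛlɛbɛdʒe]) shows [dʒ] unchanged in both environments, so [dʒ] cannot be basic with [g] derived before the DEF suffix.
The underlying segment must be /g/; /g/ becomes palato-alveolar [dʒ] before a front vowel, yielding [dʒ] there.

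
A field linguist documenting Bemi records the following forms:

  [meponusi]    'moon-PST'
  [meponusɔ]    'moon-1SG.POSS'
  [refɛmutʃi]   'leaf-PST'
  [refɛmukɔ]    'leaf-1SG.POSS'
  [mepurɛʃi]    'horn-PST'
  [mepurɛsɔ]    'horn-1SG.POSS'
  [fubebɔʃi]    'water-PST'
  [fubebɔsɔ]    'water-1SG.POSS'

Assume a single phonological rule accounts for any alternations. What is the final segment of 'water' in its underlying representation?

In [fubebɔʃi] and [fubebɔsɔ] the final segment of 'water' alternates: [ʃ] ~ [s].
But 'moon' keeps [s] in both environments ([meponusi], [meponusɔ]), so there is no rule changing /s/ to [ʃ] before the PST suffix.
Therefore /ʃ/ is basic and [s] is derived by depalatalization (palato-alveolar /tʃ/ and /ʃ/ become [k] and [s] when no front vowel follows).

/ʃ/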